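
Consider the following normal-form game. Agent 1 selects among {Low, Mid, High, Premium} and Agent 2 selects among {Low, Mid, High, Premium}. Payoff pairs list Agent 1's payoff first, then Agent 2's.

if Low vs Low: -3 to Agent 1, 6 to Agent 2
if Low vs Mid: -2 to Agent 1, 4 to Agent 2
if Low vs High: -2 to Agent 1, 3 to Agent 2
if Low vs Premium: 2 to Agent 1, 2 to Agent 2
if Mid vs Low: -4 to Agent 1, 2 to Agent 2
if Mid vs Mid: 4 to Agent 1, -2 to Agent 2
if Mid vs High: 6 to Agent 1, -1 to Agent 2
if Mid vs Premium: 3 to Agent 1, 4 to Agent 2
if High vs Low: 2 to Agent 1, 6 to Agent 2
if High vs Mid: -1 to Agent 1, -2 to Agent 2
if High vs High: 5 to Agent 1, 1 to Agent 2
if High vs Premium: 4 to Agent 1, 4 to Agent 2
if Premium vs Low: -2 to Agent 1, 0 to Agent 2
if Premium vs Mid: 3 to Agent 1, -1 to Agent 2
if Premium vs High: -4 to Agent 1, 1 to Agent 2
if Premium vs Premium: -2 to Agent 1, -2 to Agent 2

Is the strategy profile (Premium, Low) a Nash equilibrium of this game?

No

Holding Agent 2 at Low: Agent 1 gets -2 from Premium but could get 2 by switching to High. Agent 1 has a profitable deviation.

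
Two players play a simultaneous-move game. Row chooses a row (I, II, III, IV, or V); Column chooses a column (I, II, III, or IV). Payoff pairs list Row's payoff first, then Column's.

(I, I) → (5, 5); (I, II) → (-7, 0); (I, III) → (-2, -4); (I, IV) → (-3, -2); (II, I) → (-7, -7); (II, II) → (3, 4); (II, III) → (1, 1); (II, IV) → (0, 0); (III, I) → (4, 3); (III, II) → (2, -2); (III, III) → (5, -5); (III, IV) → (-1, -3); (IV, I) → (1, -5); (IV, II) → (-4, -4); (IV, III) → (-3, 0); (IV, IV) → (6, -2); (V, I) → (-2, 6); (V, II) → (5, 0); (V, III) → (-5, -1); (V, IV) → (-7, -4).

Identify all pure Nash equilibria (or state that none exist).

Check mutual best responses: a cell is a NE iff neither player can gain by unilaterally deviating.
Row's best responses — vs I: I (payoff 5); vs II: V (payoff 5); vs III: III (payoff 5); vs IV: IV (payoff 6).
Column's best responses — vs I: I (payoff 5); vs II: II (payoff 4); vs III: I (payoff 3); vs IV: III (payoff 0); vs V: I (payoff 6).
The only mutual best response is (I, I); neither player gains by switching there.

(I, I)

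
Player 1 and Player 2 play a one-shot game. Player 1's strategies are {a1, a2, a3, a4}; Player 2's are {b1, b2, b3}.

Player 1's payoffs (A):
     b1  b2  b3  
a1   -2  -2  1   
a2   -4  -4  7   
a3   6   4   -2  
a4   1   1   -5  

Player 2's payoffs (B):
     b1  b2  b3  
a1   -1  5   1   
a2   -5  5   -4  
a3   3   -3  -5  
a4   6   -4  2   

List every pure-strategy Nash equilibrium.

A profile is a Nash equilibrium when each player is best-responding to the other.
Player 1's best responses — vs b1: a3 (payoff 6); vs b2: a3 (payoff 4); vs b3: a2 (payoff 7).
Player 2's best responses — vs a1: b2 (payoff 5); vs a2: b2 (payoff 5); vs a3: b1 (payoff 3); vs a4: b1 (payoff 6).
The only mutual best response is (a3, b1); neither player gains by switching there.

(a3, b1)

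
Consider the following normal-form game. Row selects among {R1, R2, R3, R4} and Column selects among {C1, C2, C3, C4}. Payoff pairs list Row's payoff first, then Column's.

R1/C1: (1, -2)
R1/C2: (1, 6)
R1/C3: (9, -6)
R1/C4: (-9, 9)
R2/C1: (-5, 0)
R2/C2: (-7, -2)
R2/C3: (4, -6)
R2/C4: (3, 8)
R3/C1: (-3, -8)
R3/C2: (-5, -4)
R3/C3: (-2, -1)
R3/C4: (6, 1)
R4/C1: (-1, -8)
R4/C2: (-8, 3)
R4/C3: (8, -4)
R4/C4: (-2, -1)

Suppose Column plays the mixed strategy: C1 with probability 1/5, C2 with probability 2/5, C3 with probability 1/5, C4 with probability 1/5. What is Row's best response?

Row's best reply maximizes expected payoff against the mix.
R1: (1/5)·1 + (2/5)·1 + (1/5)·9 + (1/5)·(-9) = 3/5
R2: (1/5)·(-5) + (2/5)·(-7) + (1/5)·4 + (1/5)·3 = -12/5
R3: (1/5)·(-3) + (2/5)·(-5) + (1/5)·(-2) + (1/5)·6 = -9/5
R4: (1/5)·(-1) + (2/5)·(-8) + (1/5)·8 + (1/5)·(-2) = -11/5
Highest expected payoff is 3/5, from R1.

R1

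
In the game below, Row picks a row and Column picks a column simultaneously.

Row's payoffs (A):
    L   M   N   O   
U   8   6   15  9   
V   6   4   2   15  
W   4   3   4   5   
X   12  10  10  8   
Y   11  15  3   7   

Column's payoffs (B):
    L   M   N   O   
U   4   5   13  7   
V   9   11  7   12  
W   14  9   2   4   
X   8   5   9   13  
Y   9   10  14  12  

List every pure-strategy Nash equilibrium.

(U, N) and (V, O)

Check mutual best responses: a cell is a NE iff neither player can gain by unilaterally deviating.
Row's best responses — vs L: X (payoff 12); vs M: Y (payoff 15); vs N: U (payoff 15); vs O: V (payoff 15).
Column's best responses — vs U: N (payoff 13); vs V: O (payoff 12); vs W: L (payoff 14); vs X: O (payoff 13); vs Y: N (payoff 14).
Mutual best responses occur at (U, N) and (V, O); at each, neither player gains by switching.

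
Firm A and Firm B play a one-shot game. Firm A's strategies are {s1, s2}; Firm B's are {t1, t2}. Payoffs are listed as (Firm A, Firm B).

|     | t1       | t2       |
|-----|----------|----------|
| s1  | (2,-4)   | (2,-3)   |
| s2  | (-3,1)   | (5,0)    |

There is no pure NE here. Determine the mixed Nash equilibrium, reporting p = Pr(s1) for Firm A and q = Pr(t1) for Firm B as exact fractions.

In a mixed NE each player is indifferent between their pure strategies, so the opponent's mix sets the indifference.
Firm B indifferent between t1 and t2: p·(-4) + (1−p)·1 = p·(-3) + (1−p)·0 ⟹ 1 + (-5)p = 0 + (-3)p ⟹ p = 1/2.
Firm A indifferent between s1 and s2: q·2 + (1−q)·2 = q·(-3) + (1−q)·5 ⟹ 2 + 0q = 5 + (-8)q ⟹ q = 3/8.

p = 1/2, q = 3/8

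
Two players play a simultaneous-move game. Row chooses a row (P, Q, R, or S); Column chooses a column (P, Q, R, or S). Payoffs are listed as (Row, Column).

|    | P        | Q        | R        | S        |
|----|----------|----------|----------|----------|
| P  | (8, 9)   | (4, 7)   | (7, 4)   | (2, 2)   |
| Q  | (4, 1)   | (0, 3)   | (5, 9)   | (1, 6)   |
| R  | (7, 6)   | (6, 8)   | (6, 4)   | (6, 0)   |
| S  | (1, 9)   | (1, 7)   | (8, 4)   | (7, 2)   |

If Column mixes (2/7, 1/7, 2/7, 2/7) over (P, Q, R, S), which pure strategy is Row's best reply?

R

Row's best reply maximizes expected payoff against the mix.
P: (2/7)·8 + (1/7)·4 + (2/7)·7 + (2/7)·2 = 38/7
Q: (2/7)·4 + (1/7)·0 + (2/7)·5 + (2/7)·1 = 20/7
R: (2/7)·7 + (1/7)·6 + (2/7)·6 + (2/7)·6 = 44/7
S: (2/7)·1 + (1/7)·1 + (2/7)·8 + (2/7)·7 = 33/7
Highest expected payoff is 44/7, from R.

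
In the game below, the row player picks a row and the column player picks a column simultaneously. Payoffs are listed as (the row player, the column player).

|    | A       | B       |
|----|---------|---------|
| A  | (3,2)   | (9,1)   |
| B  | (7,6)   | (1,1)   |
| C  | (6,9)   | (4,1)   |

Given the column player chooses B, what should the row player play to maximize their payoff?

A

With the column player fixed at B, the row player's payoffs are: A → 9, B → 1, C → 4.
The maximum is 9, achieved by A.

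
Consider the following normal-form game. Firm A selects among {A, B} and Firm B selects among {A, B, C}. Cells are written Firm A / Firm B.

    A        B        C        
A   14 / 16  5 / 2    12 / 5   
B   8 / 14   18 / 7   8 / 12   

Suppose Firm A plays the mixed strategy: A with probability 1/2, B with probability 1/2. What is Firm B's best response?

A

Firm B's best reply maximizes expected payoff against the mix.
A: (1/2)·16 + (1/2)·14 = 15
B: (1/2)·2 + (1/2)·7 = 9/2
C: (1/2)·5 + (1/2)·12 = 17/2
Highest expected payoff is 15, from A.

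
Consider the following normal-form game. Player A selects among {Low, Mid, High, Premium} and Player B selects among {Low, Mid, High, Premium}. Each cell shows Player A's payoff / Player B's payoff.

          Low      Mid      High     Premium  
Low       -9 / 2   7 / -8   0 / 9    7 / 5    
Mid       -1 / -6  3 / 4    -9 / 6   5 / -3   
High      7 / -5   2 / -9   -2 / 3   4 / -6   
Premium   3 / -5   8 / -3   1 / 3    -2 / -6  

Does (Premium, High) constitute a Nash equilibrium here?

Yes

Holding Player B at High: Player A gets 1 from Premium, versus 0 from Low, -9 from Mid, -2 from High. No profitable deviation for Player A.
Holding Player A at Premium: Player B gets 3 from High, versus -5 from Low, -3 from Mid, -6 from Premium. No profitable deviation for Player B either.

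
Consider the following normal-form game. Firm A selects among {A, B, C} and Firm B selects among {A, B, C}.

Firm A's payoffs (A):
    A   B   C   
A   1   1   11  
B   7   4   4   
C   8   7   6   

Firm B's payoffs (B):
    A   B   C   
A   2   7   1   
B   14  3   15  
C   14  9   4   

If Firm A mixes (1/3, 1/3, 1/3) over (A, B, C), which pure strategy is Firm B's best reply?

A

Compute Firm B's expected payoff from each pure strategy against the given mix.
A: (1/3)·2 + (1/3)·14 + (1/3)·14 = 10
B: (1/3)·7 + (1/3)·3 + (1/3)·9 = 19/3
C: (1/3)·1 + (1/3)·15 + (1/3)·4 = 20/3
Highest expected payoff is 10, from A.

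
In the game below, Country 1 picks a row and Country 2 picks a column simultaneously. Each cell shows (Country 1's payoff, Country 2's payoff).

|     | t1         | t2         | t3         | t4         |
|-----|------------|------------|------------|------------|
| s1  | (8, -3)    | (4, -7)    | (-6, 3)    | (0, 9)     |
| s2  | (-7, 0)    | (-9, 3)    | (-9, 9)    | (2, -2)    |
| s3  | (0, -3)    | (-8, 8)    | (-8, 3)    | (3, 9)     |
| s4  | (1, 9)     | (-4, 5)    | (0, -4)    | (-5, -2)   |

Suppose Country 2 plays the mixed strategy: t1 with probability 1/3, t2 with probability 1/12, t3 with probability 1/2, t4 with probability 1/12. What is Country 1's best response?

s1

Country 1's best reply maximizes expected payoff against the mix.
s1: (1/3)·8 + (1/12)·4 + (1/2)·(-6) + (1/12)·0 = 0
s2: (1/3)·(-7) + (1/12)·(-9) + (1/2)·(-9) + (1/12)·2 = -89/12
s3: (1/3)·0 + (1/12)·(-8) + (1/2)·(-8) + (1/12)·3 = -53/12
s4: (1/3)·1 + (1/12)·(-4) + (1/2)·0 + (1/12)·(-5) = -5/12
Highest expected payoff is 0, from s1.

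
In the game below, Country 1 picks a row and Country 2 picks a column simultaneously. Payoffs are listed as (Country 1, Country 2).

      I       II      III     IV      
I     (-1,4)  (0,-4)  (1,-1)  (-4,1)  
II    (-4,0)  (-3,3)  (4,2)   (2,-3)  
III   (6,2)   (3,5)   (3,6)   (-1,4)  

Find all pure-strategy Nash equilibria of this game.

A profile is a Nash equilibrium when each player is best-responding to the other.
Country 1's best responses — vs I: III (payoff 6); vs II: III (payoff 3); vs III: II (payoff 4); vs IV: II (payoff 2).
Country 2's best responses — vs I: I (payoff 4); vs II: II (payoff 3); vs III: III (payoff 6).
No cell has both players best-responding. For instance, Country 1's best reply to II is III, but against III Country 2 prefers III over II.

None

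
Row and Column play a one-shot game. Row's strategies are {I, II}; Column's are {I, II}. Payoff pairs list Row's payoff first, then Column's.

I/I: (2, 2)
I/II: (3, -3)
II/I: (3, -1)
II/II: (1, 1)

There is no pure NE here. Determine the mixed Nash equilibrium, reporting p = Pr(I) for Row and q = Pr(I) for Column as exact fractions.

In a mixed NE each player is indifferent between their pure strategies, so the opponent's mix sets the indifference.
Column indifferent between I and II: p·2 + (1−p)·(-1) = p·(-3) + (1−p)·1 ⟹ (-1) + 3p = 1 + (-4)p ⟹ p = 2/7.
Row indifferent between I and II: q·2 + (1−q)·3 = q·3 + (1−q)·1 ⟹ 3 + (-1)q = 1 + 2q ⟹ q = 2/3.

p = 2/7, q = 2/3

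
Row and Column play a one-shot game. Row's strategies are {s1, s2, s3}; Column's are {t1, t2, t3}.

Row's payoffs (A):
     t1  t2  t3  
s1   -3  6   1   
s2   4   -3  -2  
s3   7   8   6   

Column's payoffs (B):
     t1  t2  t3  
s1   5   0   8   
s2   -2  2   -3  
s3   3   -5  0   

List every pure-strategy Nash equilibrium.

Check mutual best responses: a cell is a NE iff neither player can gain by unilaterally deviating.
Row's best responses — vs t1: s3 (payoff 7); vs t2: s3 (payoff 8); vs t3: s3 (payoff 6).
Column's best responses — vs s1: t3 (payoff 8); vs s2: t2 (payoff 2); vs s3: t1 (payoff 3).
The only mutual best response is (s3, t1); neither player gains by switching there.

(s3, t1)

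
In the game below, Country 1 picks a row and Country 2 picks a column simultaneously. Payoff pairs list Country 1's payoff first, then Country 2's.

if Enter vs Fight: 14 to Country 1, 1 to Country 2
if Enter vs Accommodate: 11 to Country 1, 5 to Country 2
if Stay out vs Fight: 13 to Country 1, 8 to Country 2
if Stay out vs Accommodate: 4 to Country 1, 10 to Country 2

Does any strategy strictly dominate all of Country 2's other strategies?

Accommodate

Check whether one of Country 2's strategies beats all alternatives regardless of what the opponent does.
Accommodate strictly dominates: vs Enter: 5 > 1; vs Stay out: 10 > 8.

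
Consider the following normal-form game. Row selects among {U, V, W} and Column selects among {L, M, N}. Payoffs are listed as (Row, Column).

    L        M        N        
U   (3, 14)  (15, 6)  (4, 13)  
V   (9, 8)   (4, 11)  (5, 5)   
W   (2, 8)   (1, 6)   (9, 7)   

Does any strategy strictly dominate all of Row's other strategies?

A strategy is strictly dominant if it gives Row a strictly higher payoff than every other strategy, against every choice by the opponent.
U is not dominant: against L, V gives 9 > 3.
V is not dominant: against M, U gives 15 > 4.
W is not dominant: against L, U gives 3 > 2.
No single strategy is best against every opponent action.

None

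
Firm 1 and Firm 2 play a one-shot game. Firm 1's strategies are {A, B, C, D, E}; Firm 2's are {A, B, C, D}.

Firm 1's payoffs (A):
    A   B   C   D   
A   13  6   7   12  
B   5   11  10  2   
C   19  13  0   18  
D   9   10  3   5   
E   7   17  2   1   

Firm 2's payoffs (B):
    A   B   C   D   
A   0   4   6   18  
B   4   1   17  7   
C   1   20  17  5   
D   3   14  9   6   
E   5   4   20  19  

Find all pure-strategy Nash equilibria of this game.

A profile is a Nash equilibrium when each player is best-responding to the other.
Firm 1's best responses — vs A: C (payoff 19); vs B: E (payoff 17); vs C: B (payoff 10); vs D: C (payoff 18).
Firm 2's best responses — vs A: D (payoff 18); vs B: C (payoff 17); vs C: B (payoff 20); vs D: B (payoff 14); vs E: C (payoff 20).
The only mutual best response is (B, C); neither player gains by switching there.

(B, C)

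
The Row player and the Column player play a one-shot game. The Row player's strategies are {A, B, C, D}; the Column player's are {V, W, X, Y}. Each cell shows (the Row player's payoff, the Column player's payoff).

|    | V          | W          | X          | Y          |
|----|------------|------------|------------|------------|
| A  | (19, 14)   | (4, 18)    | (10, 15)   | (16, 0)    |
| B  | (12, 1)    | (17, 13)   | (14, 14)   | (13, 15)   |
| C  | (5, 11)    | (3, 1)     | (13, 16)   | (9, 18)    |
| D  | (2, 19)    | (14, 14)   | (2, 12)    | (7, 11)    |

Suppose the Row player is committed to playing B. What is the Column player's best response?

With the Row player fixed at B, the Column player's payoffs are: V → 1, W → 13, X → 14, Y → 15.
The maximum is 15, achieved by Y.

Y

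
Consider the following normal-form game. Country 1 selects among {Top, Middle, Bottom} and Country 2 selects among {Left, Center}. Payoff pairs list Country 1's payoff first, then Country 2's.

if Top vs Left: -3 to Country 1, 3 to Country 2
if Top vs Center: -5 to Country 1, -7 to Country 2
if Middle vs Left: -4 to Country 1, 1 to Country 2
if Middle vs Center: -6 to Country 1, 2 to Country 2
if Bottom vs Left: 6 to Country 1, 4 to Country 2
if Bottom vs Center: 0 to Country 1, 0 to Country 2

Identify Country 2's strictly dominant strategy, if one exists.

A strategy is strictly dominant if it gives Country 2 a strictly higher payoff than every other strategy, against every choice by the opponent.
Left is not dominant: against Middle, Center gives 2 > 1.
Center is not dominant: against Top, Left gives 3 > -7.
No single strategy is best against every opponent action.

No strictly dominant strategy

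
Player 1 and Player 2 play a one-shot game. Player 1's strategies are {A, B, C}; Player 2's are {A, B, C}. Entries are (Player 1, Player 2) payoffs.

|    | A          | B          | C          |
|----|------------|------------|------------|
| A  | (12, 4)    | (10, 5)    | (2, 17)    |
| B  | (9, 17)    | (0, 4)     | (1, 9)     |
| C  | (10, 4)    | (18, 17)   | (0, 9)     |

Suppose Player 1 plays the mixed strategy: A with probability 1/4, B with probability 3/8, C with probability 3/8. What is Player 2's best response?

Compute Player 2's expected payoff from each pure strategy against the given mix.
A: (1/4)·4 + (3/8)·17 + (3/8)·4 = 71/8
B: (1/4)·5 + (3/8)·4 + (3/8)·17 = 73/8
C: (1/4)·17 + (3/8)·9 + (3/8)·9 = 11
Highest expected payoff is 11, from C.

C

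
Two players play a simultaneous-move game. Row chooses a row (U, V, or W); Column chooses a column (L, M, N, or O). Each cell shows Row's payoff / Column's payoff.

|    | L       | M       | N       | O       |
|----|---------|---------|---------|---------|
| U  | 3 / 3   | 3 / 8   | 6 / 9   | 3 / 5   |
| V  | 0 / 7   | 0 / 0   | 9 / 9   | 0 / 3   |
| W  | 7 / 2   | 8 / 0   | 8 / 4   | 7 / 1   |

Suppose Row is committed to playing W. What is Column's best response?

N

With Row fixed at W, Column's payoffs are: L → 2, M → 0, N → 4, O → 1.
The maximum is 4, achieved by N.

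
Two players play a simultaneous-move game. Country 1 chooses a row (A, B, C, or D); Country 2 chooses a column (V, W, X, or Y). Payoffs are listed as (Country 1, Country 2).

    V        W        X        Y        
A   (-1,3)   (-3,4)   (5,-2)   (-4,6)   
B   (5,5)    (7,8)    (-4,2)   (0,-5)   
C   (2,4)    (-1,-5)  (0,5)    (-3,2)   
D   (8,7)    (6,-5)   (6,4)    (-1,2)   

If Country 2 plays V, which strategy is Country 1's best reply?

With Country 2 fixed at V, Country 1's payoffs are: A → -1, B → 5, C → 2, D → 8.
The maximum is 8, achieved by D.

D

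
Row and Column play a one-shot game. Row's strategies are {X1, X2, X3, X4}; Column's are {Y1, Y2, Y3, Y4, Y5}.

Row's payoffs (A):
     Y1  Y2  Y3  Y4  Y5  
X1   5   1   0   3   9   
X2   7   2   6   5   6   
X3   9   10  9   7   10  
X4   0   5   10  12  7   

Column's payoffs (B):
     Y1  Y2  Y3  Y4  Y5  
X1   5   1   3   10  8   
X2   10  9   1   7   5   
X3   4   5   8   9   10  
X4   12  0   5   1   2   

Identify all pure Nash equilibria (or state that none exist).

Check mutual best responses: a cell is a NE iff neither player can gain by unilaterally deviating.
Row's best responses — vs Y1: X3 (payoff 9); vs Y2: X3 (payoff 10); vs Y3: X4 (payoff 10); vs Y4: X4 (payoff 12); vs Y5: X3 (payoff 10).
Column's best responses — vs X1: Y4 (payoff 10); vs X2: Y1 (payoff 10); vs X3: Y5 (payoff 10); vs X4: Y1 (payoff 12).
The only mutual best response is (X3, Y5); neither player gains by switching there.

(X3, Y5)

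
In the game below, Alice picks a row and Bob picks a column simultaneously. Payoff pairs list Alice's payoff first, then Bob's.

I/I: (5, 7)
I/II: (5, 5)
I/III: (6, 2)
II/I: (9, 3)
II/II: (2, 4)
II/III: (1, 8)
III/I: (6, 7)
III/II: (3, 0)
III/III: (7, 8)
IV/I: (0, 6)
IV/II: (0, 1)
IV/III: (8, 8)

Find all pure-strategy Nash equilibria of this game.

(IV, III)

Check mutual best responses: a cell is a NE iff neither player can gain by unilaterally deviating.
Alice's best responses — vs I: II (payoff 9); vs II: I (payoff 5); vs III: IV (payoff 8).
Bob's best responses — vs I: I (payoff 7); vs II: III (payoff 8); vs III: III (payoff 8); vs IV: III (payoff 8).
The only mutual best response is (IV, III); neither player gains by switching there.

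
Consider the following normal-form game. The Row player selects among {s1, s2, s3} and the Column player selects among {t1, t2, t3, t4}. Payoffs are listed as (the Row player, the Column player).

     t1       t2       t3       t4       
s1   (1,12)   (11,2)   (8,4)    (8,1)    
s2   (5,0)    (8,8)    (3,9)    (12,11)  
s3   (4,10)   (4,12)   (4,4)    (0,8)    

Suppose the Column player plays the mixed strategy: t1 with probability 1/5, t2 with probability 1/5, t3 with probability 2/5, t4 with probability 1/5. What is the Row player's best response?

s1

Compute the Row player's expected payoff from each pure strategy against the given mix.
s1: (1/5)·1 + (1/5)·11 + (2/5)·8 + (1/5)·8 = 36/5
s2: (1/5)·5 + (1/5)·8 + (2/5)·3 + (1/5)·12 = 31/5
s3: (1/5)·4 + (1/5)·4 + (2/5)·4 + (1/5)·0 = 16/5
Highest expected payoff is 36/5, from s1.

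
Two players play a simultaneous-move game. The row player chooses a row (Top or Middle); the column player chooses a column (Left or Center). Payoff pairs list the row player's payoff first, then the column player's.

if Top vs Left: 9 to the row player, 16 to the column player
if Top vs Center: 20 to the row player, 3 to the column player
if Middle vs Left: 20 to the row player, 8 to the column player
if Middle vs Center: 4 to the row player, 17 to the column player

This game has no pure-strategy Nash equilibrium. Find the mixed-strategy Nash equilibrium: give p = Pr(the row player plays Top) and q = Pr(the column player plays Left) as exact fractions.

In a mixed NE each player is indifferent between their pure strategies, so the opponent's mix sets the indifference.
The column player indifferent between Left and Center: p·16 + (1−p)·8 = p·3 + (1−p)·17 ⟹ 8 + 8p = 17 + (-14)p ⟹ p = 9/22.
The row player indifferent between Top and Middle: q·9 + (1−q)·20 = q·20 + (1−q)·4 ⟹ 20 + (-11)q = 4 + 16q ⟹ q = 16/27.

p = 9/22, q = 16/27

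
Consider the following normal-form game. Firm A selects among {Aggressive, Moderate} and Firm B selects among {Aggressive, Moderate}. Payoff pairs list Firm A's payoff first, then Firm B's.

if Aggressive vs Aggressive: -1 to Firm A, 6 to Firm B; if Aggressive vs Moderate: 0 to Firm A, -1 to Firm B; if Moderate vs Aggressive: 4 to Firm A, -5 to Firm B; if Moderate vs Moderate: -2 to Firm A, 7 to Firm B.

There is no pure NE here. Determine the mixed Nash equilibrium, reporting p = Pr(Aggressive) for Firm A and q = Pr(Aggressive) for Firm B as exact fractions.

Each player's mixing probability is pinned down by making the *other* player indifferent.
Firm B indifferent between Aggressive and Moderate: p·6 + (1−p)·(-5) = p·(-1) + (1−p)·7 ⟹ (-5) + 11p = 7 + (-8)p ⟹ p = 12/19.
Firm A indifferent between Aggressive and Moderate: q·(-1) + (1−q)·0 = q·4 + (1−q)·(-2) ⟹ 0 + (-1)q = (-2) + 6q ⟹ q = 2/7.

p = 12/19, q = 2/7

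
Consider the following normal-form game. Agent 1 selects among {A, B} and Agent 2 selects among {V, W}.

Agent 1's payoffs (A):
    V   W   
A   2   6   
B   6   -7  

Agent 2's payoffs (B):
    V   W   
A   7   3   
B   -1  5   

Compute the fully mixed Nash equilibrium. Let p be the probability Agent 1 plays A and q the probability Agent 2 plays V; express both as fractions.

p = 3/5, q = 13/17

In a mixed NE each player is indifferent between their pure strategies, so the opponent's mix sets the indifference.
Agent 2 indifferent between V and W: p·7 + (1−p)·(-1) = p·3 + (1−p)·5 ⟹ (-1) + 8p = 5 + (-2)p ⟹ p = 3/5.
Agent 1 indifferent between A and B: q·2 + (1−q)·6 = q·6 + (1−q)·(-7) ⟹ 6 + (-4)q = (-7) + 13q ⟹ q = 13/17.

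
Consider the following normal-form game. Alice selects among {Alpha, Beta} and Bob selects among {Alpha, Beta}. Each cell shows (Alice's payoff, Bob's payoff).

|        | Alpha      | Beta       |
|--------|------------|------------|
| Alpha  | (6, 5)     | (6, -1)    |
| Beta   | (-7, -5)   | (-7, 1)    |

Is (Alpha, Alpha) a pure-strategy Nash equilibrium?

Holding Bob at Alpha: Alice gets 6 from Alpha, versus -7 from Beta. No profitable deviation for Alice.
Holding Alice at Alpha: Bob gets 5 from Alpha, versus -1 from Beta. No profitable deviation for Bob either.

Yes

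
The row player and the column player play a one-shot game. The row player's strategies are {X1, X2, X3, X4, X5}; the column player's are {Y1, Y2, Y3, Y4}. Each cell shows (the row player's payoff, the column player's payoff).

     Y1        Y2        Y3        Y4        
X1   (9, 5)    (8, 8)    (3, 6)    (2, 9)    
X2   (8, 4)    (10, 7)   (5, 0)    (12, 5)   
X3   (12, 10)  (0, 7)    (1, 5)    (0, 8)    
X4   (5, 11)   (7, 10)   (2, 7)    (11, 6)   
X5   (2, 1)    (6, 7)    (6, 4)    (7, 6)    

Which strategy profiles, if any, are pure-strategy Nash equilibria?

A profile is a Nash equilibrium when each player is best-responding to the other.
The row player's best responses — vs Y1: X3 (payoff 12); vs Y2: X2 (payoff 10); vs Y3: X5 (payoff 6); vs Y4: X2 (payoff 12).
The column player's best responses — vs X1: Y4 (payoff 9); vs X2: Y2 (payoff 7); vs X3: Y1 (payoff 10); vs X4: Y1 (payoff 11); vs X5: Y2 (payoff 7).
Mutual best responses occur at (X2, Y2) and (X3, Y1); at each, neither player gains by switching.

(X2, Y2) and (X3, Y1)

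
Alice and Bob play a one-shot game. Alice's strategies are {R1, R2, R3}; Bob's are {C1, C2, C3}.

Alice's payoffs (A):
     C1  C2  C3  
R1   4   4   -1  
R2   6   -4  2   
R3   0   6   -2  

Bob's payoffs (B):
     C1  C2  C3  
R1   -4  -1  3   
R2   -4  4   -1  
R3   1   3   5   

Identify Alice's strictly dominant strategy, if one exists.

No strictly dominant strategy

A strategy is strictly dominant if it gives Alice a strictly higher payoff than every other strategy, against every choice by the opponent.
R1 is not dominant: against C1, R2 gives 6 > 4.
R2 is not dominant: against C2, R1 gives 4 > -4.
R3 is not dominant: against C1, R1 gives 4 > 0.
No single strategy is best against every opponent action.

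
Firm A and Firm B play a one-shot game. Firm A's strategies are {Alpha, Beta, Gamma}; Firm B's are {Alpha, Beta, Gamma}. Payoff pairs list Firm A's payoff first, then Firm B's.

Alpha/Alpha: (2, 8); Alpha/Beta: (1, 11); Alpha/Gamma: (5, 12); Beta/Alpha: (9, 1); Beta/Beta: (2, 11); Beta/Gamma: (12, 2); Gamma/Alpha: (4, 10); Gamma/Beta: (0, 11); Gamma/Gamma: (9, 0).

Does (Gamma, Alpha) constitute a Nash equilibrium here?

Holding Firm B at Alpha: Firm A gets 4 from Gamma but could get 9 by switching to Beta. Firm A has a profitable deviation.

No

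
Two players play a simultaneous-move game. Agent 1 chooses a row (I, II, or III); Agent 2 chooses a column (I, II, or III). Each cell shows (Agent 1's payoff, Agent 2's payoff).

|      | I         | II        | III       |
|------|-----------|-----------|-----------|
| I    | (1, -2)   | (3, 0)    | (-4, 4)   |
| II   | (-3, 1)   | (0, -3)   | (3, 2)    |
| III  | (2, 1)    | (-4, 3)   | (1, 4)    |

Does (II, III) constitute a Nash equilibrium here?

Holding Agent 2 at III: Agent 1 gets 3 from II, versus -4 from I, 1 from III. No profitable deviation for Agent 1.
Holding Agent 1 at II: Agent 2 gets 2 from III, versus 1 from I, -3 from II. No profitable deviation for Agent 2 either.

Yes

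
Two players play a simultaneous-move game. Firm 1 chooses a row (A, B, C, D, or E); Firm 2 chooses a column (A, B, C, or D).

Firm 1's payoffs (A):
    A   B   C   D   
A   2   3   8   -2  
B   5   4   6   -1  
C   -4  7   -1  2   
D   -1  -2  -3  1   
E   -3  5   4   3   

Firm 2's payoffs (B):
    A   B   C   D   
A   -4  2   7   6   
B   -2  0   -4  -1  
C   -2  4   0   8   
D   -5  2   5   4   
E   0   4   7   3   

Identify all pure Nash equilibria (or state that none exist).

(A, C)

A profile is a Nash equilibrium when each player is best-responding to the other.
Firm 1's best responses — vs A: B (payoff 5); vs B: C (payoff 7); vs C: A (payoff 8); vs D: E (payoff 3).
Firm 2's best responses — vs A: C (payoff 7); vs B: B (payoff 0); vs C: D (payoff 8); vs D: C (payoff 5); vs E: C (payoff 7).
The only mutual best response is (A, C); neither player gains by switching there.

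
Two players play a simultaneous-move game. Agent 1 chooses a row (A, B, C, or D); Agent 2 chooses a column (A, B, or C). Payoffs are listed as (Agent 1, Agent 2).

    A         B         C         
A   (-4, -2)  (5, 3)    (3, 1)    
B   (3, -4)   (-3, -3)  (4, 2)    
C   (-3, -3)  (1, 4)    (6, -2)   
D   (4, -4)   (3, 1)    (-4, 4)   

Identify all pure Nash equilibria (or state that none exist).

(A, B)

Check mutual best responses: a cell is a NE iff neither player can gain by unilaterally deviating.
Agent 1's best responses — vs A: D (payoff 4); vs B: A (payoff 5); vs C: C (payoff 6).
Agent 2's best responses — vs A: B (payoff 3); vs B: C (payoff 2); vs C: B (payoff 4); vs D: C (payoff 4).
The only mutual best response is (A, B); neither player gains by switching there.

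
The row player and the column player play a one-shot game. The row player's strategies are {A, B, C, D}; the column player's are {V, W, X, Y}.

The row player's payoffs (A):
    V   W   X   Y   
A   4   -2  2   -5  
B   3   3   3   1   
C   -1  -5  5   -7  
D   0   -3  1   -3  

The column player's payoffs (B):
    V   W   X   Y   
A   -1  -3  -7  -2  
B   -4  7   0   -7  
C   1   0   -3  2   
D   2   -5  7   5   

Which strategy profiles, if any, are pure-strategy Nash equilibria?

(A, V) and (B, W)

Find each player's best response to every opponent strategy; NE are the intersections.
The row player's best responses — vs V: A (payoff 4); vs W: B (payoff 3); vs X: C (payoff 5); vs Y: B (payoff 1).
The column player's best responses — vs A: V (payoff -1); vs B: W (payoff 7); vs C: Y (payoff 2); vs D: X (payoff 7).
Mutual best responses occur at (A, V) and (B, W); at each, neither player gains by switching.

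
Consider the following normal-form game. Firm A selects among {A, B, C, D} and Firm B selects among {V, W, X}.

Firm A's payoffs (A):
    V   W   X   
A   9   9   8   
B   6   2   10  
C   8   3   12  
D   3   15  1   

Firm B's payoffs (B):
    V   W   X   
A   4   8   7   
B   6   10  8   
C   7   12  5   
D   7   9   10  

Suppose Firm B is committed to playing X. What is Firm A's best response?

With Firm B fixed at X, Firm A's payoffs are: A → 8, B → 10, C → 12, D → 1.
The maximum is 12, achieved by C.

C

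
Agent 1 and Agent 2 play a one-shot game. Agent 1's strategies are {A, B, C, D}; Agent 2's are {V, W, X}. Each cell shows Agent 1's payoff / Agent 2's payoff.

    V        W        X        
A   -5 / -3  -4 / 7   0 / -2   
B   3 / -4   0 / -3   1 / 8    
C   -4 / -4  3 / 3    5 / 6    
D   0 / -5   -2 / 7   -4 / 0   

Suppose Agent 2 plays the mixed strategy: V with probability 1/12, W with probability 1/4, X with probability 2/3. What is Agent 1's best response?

C

Agent 1's best reply maximizes expected payoff against the mix.
A: (1/12)·(-5) + (1/4)·(-4) + (2/3)·0 = -17/12
B: (1/12)·3 + (1/4)·0 + (2/3)·1 = 11/12
C: (1/12)·(-4) + (1/4)·3 + (2/3)·5 = 15/4
D: (1/12)·0 + (1/4)·(-2) + (2/3)·(-4) = -19/6
Highest expected payoff is 15/4, from C.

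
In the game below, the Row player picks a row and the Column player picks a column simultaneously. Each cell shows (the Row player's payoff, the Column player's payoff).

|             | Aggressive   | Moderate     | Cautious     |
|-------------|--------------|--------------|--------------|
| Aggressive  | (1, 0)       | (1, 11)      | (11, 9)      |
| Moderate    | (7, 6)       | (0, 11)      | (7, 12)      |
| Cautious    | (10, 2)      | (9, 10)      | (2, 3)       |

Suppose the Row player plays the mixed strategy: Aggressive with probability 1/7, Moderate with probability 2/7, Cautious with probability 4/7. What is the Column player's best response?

Compute the Column player's expected payoff from each pure strategy against the given mix.
Aggressive: (1/7)·0 + (2/7)·6 + (4/7)·2 = 20/7
Moderate: (1/7)·11 + (2/7)·11 + (4/7)·10 = 73/7
Cautious: (1/7)·9 + (2/7)·12 + (4/7)·3 = 45/7
Highest expected payoff is 73/7, from Moderate.

Moderate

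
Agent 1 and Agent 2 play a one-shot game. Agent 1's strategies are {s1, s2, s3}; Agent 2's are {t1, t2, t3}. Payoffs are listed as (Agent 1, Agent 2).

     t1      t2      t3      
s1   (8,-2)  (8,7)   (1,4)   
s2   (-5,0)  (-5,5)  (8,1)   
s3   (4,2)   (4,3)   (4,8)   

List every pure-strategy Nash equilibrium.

(s1, t2)

A profile is a Nash equilibrium when each player is best-responding to the other.
Agent 1's best responses — vs t1: s1 (payoff 8); vs t2: s1 (payoff 8); vs t3: s2 (payoff 8).
Agent 2's best responses — vs s1: t2 (payoff 7); vs s2: t2 (payoff 5); vs s3: t3 (payoff 8).
The only mutual best response is (s1, t2); neither player gains by switching there.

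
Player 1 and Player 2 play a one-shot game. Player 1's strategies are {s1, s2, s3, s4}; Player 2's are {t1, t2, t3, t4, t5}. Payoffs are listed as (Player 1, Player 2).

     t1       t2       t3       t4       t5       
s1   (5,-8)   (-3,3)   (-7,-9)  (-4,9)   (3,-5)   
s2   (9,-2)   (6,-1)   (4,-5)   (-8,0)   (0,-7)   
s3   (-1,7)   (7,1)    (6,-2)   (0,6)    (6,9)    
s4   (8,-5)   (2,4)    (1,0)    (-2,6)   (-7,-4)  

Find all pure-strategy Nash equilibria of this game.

A profile is a Nash equilibrium when each player is best-responding to the other.
Player 1's best responses — vs t1: s2 (payoff 9); vs t2: s3 (payoff 7); vs t3: s3 (payoff 6); vs t4: s3 (payoff 0); vs t5: s3 (payoff 6).
Player 2's best responses — vs s1: t4 (payoff 9); vs s2: t4 (payoff 0); vs s3: t5 (payoff 9); vs s4: t4 (payoff 6).
The only mutual best response is (s3, t5); neither player gains by switching there.

(s3, t5)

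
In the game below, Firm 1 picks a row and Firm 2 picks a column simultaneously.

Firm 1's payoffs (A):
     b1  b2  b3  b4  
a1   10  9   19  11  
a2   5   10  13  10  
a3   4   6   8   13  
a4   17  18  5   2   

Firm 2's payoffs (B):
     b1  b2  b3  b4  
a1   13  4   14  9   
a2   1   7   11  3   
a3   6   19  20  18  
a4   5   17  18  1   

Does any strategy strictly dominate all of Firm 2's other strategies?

Check whether one of Firm 2's strategies beats all alternatives regardless of what the opponent does.
b3 strictly dominates: vs a1: 14 > each of {13, 4, 9}; vs a2: 11 > each of {1, 7, 3}; vs a3: 20 > each of {6, 19, 18}; vs a4: 18 > each of {5, 17, 1}.

b3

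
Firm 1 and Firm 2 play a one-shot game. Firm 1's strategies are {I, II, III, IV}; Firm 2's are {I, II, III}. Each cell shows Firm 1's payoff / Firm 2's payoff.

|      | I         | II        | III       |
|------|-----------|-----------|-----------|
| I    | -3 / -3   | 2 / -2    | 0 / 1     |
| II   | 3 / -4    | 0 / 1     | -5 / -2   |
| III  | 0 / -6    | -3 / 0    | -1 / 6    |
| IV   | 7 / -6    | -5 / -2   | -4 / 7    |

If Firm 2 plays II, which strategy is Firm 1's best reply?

I

With Firm 2 fixed at II, Firm 1's payoffs are: I → 2, II → 0, III → -3, IV → -5.
The maximum is 2, achieved by I.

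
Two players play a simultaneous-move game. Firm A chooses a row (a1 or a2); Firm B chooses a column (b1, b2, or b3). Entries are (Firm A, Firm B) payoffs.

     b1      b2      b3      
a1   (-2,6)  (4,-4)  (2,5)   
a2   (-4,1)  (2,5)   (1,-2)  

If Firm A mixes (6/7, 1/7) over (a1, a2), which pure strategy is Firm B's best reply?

Compute Firm B's expected payoff from each pure strategy against the given mix.
b1: (6/7)·6 + (1/7)·1 = 37/7
b2: (6/7)·(-4) + (1/7)·5 = -19/7
b3: (6/7)·5 + (1/7)·(-2) = 4
Highest expected payoff is 37/7, from b1.

b1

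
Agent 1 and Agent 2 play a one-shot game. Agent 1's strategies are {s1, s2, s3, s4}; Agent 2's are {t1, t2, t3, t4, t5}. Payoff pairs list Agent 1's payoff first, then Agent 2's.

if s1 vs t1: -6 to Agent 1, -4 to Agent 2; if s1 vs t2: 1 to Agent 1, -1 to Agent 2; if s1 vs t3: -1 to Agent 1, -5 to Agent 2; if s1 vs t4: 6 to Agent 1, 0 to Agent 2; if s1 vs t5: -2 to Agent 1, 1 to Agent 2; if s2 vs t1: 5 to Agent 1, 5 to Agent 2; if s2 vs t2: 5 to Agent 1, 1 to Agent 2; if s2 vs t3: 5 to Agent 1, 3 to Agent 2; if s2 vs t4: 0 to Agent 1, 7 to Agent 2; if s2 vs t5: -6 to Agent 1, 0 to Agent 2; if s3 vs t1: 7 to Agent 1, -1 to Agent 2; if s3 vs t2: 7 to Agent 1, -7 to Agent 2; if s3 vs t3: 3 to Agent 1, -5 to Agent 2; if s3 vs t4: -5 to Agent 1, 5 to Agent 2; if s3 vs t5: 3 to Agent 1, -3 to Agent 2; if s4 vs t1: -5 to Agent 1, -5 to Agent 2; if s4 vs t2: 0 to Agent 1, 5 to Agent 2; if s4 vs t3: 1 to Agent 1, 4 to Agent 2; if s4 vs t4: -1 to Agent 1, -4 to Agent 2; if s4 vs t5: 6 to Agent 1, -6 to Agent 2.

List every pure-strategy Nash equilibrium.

Find each player's best response to every opponent strategy; NE are the intersections.
Agent 1's best responses — vs t1: s3 (payoff 7); vs t2: s3 (payoff 7); vs t3: s2 (payoff 5); vs t4: s1 (payoff 6); vs t5: s4 (payoff 6).
Agent 2's best responses — vs s1: t5 (payoff 1); vs s2: t4 (payoff 7); vs s3: t4 (payoff 5); vs s4: t2 (payoff 5).
No cell has both players best-responding. For instance, Agent 1's best reply to t3 is s2, but against s2 Agent 2 prefers t4 over t3.

There is no pure-strategy Nash equilibrium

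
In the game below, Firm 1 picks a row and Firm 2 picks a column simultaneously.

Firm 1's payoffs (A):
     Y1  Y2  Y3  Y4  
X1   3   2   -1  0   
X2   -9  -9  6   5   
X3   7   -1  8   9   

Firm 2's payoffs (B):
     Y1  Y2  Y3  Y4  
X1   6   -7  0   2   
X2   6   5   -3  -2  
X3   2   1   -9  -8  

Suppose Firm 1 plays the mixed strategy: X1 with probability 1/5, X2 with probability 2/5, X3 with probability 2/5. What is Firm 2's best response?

Y1

Compute Firm 2's expected payoff from each pure strategy against the given mix.
Y1: (1/5)·6 + (2/5)·6 + (2/5)·2 = 22/5
Y2: (1/5)·(-7) + (2/5)·5 + (2/5)·1 = 1
Y3: (1/5)·0 + (2/5)·(-3) + (2/5)·(-9) = -24/5
Y4: (1/5)·2 + (2/5)·(-2) + (2/5)·(-8) = -18/5
Highest expected payoff is 22/5, from Y1.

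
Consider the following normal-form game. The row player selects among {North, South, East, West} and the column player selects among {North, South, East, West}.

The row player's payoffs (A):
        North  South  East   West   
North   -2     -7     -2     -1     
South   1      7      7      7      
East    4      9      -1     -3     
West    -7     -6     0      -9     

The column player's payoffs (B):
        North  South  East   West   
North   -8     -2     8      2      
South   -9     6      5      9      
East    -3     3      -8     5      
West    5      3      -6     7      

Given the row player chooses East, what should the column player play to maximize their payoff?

West

With the row player fixed at East, the column player's payoffs are: North → -3, South → 3, East → -8, West → 5.
The maximum is 5, achieved by West.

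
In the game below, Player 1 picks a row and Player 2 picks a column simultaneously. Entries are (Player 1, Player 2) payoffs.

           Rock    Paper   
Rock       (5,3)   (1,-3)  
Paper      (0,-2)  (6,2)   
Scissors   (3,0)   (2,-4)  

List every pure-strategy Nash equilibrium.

(Rock, Rock) and (Paper, Paper)

A profile is a Nash equilibrium when each player is best-responding to the other.
Player 1's best responses — vs Rock: Rock (payoff 5); vs Paper: Paper (payoff 6).
Player 2's best responses — vs Rock: Rock (payoff 3); vs Paper: Paper (payoff 2); vs Scissors: Rock (payoff 0).
Mutual best responses occur at (Rock, Rock) and (Paper, Paper); at each, neither player gains by switching.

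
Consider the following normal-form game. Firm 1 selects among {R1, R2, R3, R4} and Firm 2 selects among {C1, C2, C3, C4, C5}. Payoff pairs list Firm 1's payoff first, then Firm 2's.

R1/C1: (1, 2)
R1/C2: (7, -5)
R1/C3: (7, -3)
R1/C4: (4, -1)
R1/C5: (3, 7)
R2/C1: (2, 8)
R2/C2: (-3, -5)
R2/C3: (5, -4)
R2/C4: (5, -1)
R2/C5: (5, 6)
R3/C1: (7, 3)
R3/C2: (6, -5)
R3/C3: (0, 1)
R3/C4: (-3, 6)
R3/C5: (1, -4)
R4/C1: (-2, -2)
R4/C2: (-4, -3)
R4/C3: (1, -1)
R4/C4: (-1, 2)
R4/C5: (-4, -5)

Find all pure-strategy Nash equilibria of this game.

None

A profile is a Nash equilibrium when each player is best-responding to the other.
Firm 1's best responses — vs C1: R3 (payoff 7); vs C2: R1 (payoff 7); vs C3: R1 (payoff 7); vs C4: R2 (payoff 5); vs C5: R2 (payoff 5).
Firm 2's best responses — vs R1: C5 (payoff 7); vs R2: C1 (payoff 8); vs R3: C4 (payoff 6); vs R4: C4 (payoff 2).
No cell has both players best-responding. For instance, Firm 1's best reply to C4 is R2, but against R2 Firm 2 prefers C1 over C4.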